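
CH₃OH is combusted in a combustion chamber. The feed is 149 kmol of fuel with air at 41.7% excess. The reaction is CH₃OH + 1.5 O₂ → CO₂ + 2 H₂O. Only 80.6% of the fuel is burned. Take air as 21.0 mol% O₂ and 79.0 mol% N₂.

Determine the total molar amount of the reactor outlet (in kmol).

1720 kmol

Stoichiometric O₂ = 1.5 × 149 = 223.5 kmol; O₂ fed = 223.5 × 1.417 = 316.7 kmol.
N₂ fed = 316.7 × 79/21 = 1191 kmol.
Fuel reacted = 0.806 × 149 → ξ = 120.1 kmol.
Outlet (n = n₀ + ν ξ):
  CH₃OH: 149 − 1(120.1) = 28.91
  O₂: 316.7 − 1.5(120.1) = 136.6
  N₂: 1191 (inert)
  CO₂: 0 + 1(120.1) = 120.1
  H₂O: 0 + 2(120.1) = 240.2
Total out = 28.91 + 136.6 + 1191 + 120.1 + 240.2 = 1717 kmol.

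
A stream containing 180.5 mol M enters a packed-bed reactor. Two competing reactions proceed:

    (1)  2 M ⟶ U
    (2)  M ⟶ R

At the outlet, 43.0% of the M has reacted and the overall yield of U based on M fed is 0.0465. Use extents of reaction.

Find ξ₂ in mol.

Yield of U: 1ξ₁ / 180.5 = 0.0465 → ξ₁ = 8.393 mol.
Conversion of M: 2ξ₁ + 1ξ₂ = 0.43 × 180.5 = 77.61 → ξ₂ = 60.83 mol.
Outlet amounts (n = n₀ + Σ ν·ξ):
  M: 180.5 − 2(8.393) − 1(60.83) = 102.9
  U: 0 + 1(8.393) = 8.393
  R: 0 + 1(60.83) = 60.83

ξ₂ = 60.8 mol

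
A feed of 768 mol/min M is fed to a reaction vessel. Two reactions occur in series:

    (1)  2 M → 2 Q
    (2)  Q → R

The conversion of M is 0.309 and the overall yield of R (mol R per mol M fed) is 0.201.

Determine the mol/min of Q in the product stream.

Conversion of M: M consumed = 2ξ₁ = 0.309 × 768 → ξ₁ = 118.7 mol/min.
Yield of R: 1ξ₂ / 768 = 0.201 → ξ₂ = 154.4 mol/min.
Outlet amounts (n = n₀ + Σ ν·ξ):
  M: 768 − 2(118.7) = 530.7
  Q: 0 + 2(118.7) − 1(154.4) = 82.94
  R: 0 + 1(154.4) = 154.4

82.9 mol/min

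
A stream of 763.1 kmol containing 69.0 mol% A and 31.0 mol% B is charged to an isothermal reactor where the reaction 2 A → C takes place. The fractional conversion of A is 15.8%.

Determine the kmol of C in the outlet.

41.6 kmol

A reacted = 0.158 × 526.5 = 83.19 kmol; ν_A = −2, so ξ = 83.19/2 = 41.6 kmol.
Outlet amounts (n = n₀ + ν ξ):
  A: 526.5 − 2(41.6) = 443.3
  C: 0 + 1(41.6) = 41.6
  B: 236.6 (inert)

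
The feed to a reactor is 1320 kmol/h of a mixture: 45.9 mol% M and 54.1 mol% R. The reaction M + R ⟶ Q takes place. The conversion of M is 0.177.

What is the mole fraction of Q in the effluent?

0.0884

M reacted = 0.177 × 605.9 = 107.2 kmol/h; ν_M = −1, so ξ = 107.2/1 = 107.2 kmol/h.
Outlet amounts (n = n₀ + ν ξ):
  M: 605.9 − 1(107.2) = 498.6
  R: 714.1 − 1(107.2) = 606.9
  Q: 0 + 1(107.2) = 107.2
Total out = 1213 kmol/h; y_Q = 107.2 / 1213 = 0.08843.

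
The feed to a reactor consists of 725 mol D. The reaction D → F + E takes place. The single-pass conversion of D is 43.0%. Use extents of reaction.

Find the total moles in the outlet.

1040 mol

D reacted = 0.43 × 725 = 311.8 mol; ν_D = −1, so ξ = 311.8/1 = 311.8 mol.
Outlet amounts (n = n₀ + ν ξ):
  D: 725 − 1(311.8) = 413.2
  F: 0 + 1(311.8) = 311.8
  E: 0 + 1(311.8) = 311.8
Total out = 413.2 + 311.8 + 311.8 = 1037 mol.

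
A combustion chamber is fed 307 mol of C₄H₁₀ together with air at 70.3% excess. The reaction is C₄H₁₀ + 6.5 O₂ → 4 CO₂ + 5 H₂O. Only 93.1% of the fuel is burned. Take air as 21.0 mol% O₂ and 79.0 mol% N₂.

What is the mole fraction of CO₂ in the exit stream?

0.0676

Stoichiometric O₂ = 6.5 × 307 = 1996 mol; O₂ fed = 1996 × 1.703 = 3398 mol.
N₂ fed = 3398 × 79/21 = 12780 mol.
Fuel reacted = 0.931 × 307 → ξ = 285.8 mol.
Outlet (n = n₀ + ν ξ):
  C₄H₁₀: 307 − 1(285.8) = 21.18
  O₂: 3398 − 6.5(285.8) = 1541
  N₂: 12780 (inert)
  CO₂: 0 + 4(285.8) = 1143
  H₂O: 0 + 5(285.8) = 1429
Total out = 16920 mol; y_CO₂ = 1143 / 16920 = 0.06758.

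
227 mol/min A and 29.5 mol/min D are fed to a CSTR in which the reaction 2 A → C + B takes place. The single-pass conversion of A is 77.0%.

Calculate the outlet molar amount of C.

A reacted = 0.77 × 227 = 174.8 mol/min; ν_A = −2, so ξ = 174.8/2 = 87.39 mol/min.
Outlet amounts (n = n₀ + ν ξ):
  A: 227 − 2(87.39) = 52.21
  C: 0 + 1(87.39) = 87.39
  B: 0 + 1(87.39) = 87.39
  D: 29.5 (inert)

87.4 mol/min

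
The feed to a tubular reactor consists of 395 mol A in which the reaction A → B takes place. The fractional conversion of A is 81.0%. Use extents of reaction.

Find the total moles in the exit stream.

395 mol

A reacted = 0.81 × 395 = 320 mol; ν_A = −1, so ξ = 320/1 = 320 mol.
Outlet amounts (n = n₀ + ν ξ):
  A: 395 − 1(320) = 75.05
  B: 0 + 1(320) = 320
Total out = 75.05 + 320 = 395 mol.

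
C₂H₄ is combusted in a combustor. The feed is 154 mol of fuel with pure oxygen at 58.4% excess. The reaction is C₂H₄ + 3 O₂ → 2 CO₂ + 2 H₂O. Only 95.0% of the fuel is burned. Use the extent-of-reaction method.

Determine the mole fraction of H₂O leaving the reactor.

Stoichiometric O₂ = 3 × 154 = 462 mol; O₂ fed = 462 × 1.584 = 731.8 mol.
Fuel reacted = 0.95 × 154 → ξ = 146.3 mol.
Outlet (n = n₀ + ν ξ):
  C₂H₄: 154 − 1(146.3) = 7.7
  O₂: 731.8 − 3(146.3) = 292.9
  CO₂: 0 + 2(146.3) = 292.6
  H₂O: 0 + 2(146.3) = 292.6
Total out = 885.8 mol; y_H₂O = 292.6 / 885.8 = 0.3303.

0.33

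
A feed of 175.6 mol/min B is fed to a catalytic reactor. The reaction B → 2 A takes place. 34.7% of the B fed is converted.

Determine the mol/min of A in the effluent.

122 mol/min

B reacted = 0.347 × 175.6 = 60.93 mol/min; ν_B = −1, so ξ = 60.93/1 = 60.93 mol/min.
Outlet amounts (n = n₀ + ν ξ):
  B: 175.6 − 1(60.93) = 114.7
  A: 0 + 2(60.93) = 121.9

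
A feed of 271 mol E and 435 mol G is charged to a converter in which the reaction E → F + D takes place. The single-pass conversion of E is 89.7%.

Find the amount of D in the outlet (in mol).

243 mol

E reacted = 0.897 × 271 = 243.1 mol; ν_E = −1, so ξ = 243.1/1 = 243.1 mol.
Outlet amounts (n = n₀ + ν ξ):
  E: 271 − 1(243.1) = 27.91
  F: 0 + 1(243.1) = 243.1
  D: 0 + 1(243.1) = 243.1
  G: 435 (inert)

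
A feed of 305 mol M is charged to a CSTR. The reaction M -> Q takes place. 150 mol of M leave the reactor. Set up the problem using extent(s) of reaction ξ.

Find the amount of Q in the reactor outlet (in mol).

155 mol

For M: n = n₀ − 1ξ → 150 = 305 − 1ξ, giving ξ = 155 mol.
Outlet amounts (n = n₀ + ν ξ):
  M: 305 − 1(155) = 150
  Q: 0 + 1(155) = 155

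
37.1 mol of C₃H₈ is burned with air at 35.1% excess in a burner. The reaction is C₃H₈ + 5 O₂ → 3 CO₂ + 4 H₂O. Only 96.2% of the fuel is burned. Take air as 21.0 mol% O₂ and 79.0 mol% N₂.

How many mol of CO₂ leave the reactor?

107 mol

Stoichiometric O₂ = 5 × 37.1 = 185.5 mol; O₂ fed = 185.5 × 1.351 = 250.6 mol.
N₂ fed = 250.6 × 79/21 = 942.8 mol.
Fuel reacted = 0.962 × 37.1 → ξ = 35.69 mol.
Outlet (n = n₀ + ν ξ):
  C₃H₈: 37.1 − 1(35.69) = 1.41
  O₂: 250.6 − 5(35.69) = 72.16
  N₂: 942.8 (inert)
  CO₂: 0 + 3(35.69) = 107.1
  H₂O: 0 + 4(35.69) = 142.8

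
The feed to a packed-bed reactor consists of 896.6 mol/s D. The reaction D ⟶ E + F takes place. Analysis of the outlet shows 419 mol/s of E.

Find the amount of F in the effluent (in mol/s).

For E: n = n₀ + 1ξ → 419 = 0 + 1ξ, giving ξ = 419 mol/s.
Outlet amounts (n = n₀ + ν ξ):
  D: 896.6 − 1(419) = 477.6
  E: 0 + 1(419) = 419
  F: 0 + 1(419) = 419

419 mol/s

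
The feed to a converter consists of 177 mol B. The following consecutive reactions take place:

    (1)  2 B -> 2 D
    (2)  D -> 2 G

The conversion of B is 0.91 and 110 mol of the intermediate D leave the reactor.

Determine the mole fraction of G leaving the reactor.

Conversion of B: B consumed = 2ξ₁ = 0.91 × 177 → ξ₁ = 80.53 mol.
D balance: n_D = 0 + 2ξ₁ − 1ξ₂ = 110 → ξ₂ = (2·80.53 − 110)/1 = 51.07 mol.
Outlet amounts (n = n₀ + Σ ν·ξ):
  B: 177 − 2(80.53) = 15.93
  D: 0 + 2(80.53) − 1(51.07) = 110
  G: 0 + 2(51.07) = 102.1
Total out = 228.1 mol; y_G = 102.1 / 228.1 = 0.4478.

0.448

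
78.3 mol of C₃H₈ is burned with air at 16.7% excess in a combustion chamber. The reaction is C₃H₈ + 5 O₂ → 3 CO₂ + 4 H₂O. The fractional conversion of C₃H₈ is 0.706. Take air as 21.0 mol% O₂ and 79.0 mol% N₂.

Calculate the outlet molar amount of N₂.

Stoichiometric O₂ = 5 × 78.3 = 391.5 mol; O₂ fed = 391.5 × 1.167 = 456.9 mol.
N₂ fed = 456.9 × 79/21 = 1719 mol.
Fuel reacted = 0.706 × 78.3 → ξ = 55.28 mol.
Outlet (n = n₀ + ν ξ):
  C₃H₈: 78.3 − 1(55.28) = 23.02
  O₂: 456.9 − 5(55.28) = 180.5
  N₂: 1719 (inert)
  CO₂: 0 + 3(55.28) = 165.8
  H₂O: 0 + 4(55.28) = 221.1

1720 mol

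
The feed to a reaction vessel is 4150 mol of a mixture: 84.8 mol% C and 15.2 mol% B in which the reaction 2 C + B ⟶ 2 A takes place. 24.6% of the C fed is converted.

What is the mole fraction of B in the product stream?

0.0533

C reacted = 0.246 × 3519 = 865.7 mol; ν_C = −2, so ξ = 865.7/2 = 432.9 mol.
Outlet amounts (n = n₀ + ν ξ):
  C: 3519 − 2(432.9) = 2653
  B: 630.8 − 1(432.9) = 197.9
  A: 0 + 2(432.9) = 865.7
Total out = 3717 mol; y_B = 197.9 / 3717 = 0.05325.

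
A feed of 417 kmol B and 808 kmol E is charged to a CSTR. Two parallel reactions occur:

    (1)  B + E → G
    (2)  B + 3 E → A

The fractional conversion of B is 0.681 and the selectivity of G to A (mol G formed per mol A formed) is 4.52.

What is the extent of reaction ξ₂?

Conversion of B: B consumed = 0.681 × 417 = 284 kmol = 1ξ₁ + 1ξ₂.
Selectivity: 1ξ₁ / (1ξ₂) = 4.52 → ξ₁ = 4.52 ξ₂.
Substitute: (1·4.52 + 1) ξ₂ = 284 → ξ₂ = 51.45 kmol, ξ₁ = 232.5 kmol.
Outlet amounts (n = n₀ + Σ ν·ξ):
  B: 417 − 1(232.5) − 1(51.45) = 133
  E: 808 − 1(232.5) − 3(51.45) = 421.1
  G: 0 + 1(232.5) = 232.5
  A: 0 + 1(51.45) = 51.45

ξ₂ = 51.4 kmol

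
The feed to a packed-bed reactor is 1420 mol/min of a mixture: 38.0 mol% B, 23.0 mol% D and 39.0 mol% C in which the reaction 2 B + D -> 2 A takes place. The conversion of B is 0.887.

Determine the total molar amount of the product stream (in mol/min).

B reacted = 0.887 × 539.6 = 478.6 mol/min; ν_B = −2, so ξ = 478.6/2 = 239.3 mol/min.
Outlet amounts (n = n₀ + ν ξ):
  B: 539.6 − 2(239.3) = 60.97
  D: 326.6 − 1(239.3) = 87.29
  A: 0 + 2(239.3) = 478.6
  C: 553.8 (inert)
Total out = 60.97 + 87.29 + 478.6 + 553.8 = 1181 mol/min.

1180 mol/min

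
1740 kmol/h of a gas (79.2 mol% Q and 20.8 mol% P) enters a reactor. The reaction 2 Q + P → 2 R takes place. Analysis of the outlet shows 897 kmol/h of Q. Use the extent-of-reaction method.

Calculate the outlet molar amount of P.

121 kmol/h

For Q: n = n₀ − 2ξ → 897 = 1378 − 2ξ, giving ξ = 240.5 kmol/h.
Outlet amounts (n = n₀ + ν ξ):
  Q: 1378 − 2(240.5) = 897
  P: 361.9 − 1(240.5) = 121.4
  R: 0 + 2(240.5) = 481.1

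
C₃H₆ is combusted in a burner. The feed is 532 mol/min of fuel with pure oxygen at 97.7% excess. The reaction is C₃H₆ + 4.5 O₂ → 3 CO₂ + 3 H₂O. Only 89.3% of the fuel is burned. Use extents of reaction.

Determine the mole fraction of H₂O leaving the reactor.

Stoichiometric O₂ = 4.5 × 532 = 2394 mol/min; O₂ fed = 2394 × 1.977 = 4733 mol/min.
Fuel reacted = 0.893 × 532 → ξ = 475.1 mol/min.
Outlet (n = n₀ + ν ξ):
  C₃H₆: 532 − 1(475.1) = 56.92
  O₂: 4733 − 4.5(475.1) = 2595
  CO₂: 0 + 3(475.1) = 1425
  H₂O: 0 + 3(475.1) = 1425
Total out = 5502 mol/min; y_H₂O = 1425 / 5502 = 0.259.

0.259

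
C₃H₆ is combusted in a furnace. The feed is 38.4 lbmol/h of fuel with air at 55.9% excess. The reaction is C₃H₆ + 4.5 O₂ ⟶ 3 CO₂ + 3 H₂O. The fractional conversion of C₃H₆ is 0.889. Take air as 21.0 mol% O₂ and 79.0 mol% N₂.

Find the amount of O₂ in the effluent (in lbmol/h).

116 lbmol/h

Stoichiometric O₂ = 4.5 × 38.4 = 172.8 lbmol/h; O₂ fed = 172.8 × 1.559 = 269.4 lbmol/h.
N₂ fed = 269.4 × 79/21 = 1013 lbmol/h.
Fuel reacted = 0.889 × 38.4 → ξ = 34.14 lbmol/h.
Outlet (n = n₀ + ν ξ):
  C₃H₆: 38.4 − 1(34.14) = 4.262
  O₂: 269.4 − 4.5(34.14) = 115.8
  N₂: 1013 (inert)
  CO₂: 0 + 3(34.14) = 102.4
  H₂O: 0 + 3(34.14) = 102.4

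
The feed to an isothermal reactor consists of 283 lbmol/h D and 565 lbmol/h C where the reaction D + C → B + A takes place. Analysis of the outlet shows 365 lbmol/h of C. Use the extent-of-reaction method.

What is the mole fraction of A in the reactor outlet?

0.236

For C: n = n₀ − 1ξ → 365 = 565 − 1ξ, giving ξ = 200 lbmol/h.
Outlet amounts (n = n₀ + ν ξ):
  D: 283 − 1(200) = 83
  C: 565 − 1(200) = 365
  B: 0 + 1(200) = 200
  A: 0 + 1(200) = 200
Total out = 848 lbmol/h; y_A = 200 / 848 = 0.2358.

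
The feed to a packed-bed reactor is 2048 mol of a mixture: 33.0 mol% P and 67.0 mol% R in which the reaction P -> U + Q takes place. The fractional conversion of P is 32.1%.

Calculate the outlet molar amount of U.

217 mol

P reacted = 0.321 × 675.8 = 216.9 mol; ν_P = −1, so ξ = 216.9/1 = 216.9 mol.
Outlet amounts (n = n₀ + ν ξ):
  P: 675.8 − 1(216.9) = 458.9
  U: 0 + 1(216.9) = 216.9
  Q: 0 + 1(216.9) = 216.9
  R: 1372 (inert)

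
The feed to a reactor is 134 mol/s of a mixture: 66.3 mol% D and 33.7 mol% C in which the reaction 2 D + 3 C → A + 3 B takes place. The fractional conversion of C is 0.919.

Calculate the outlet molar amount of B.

C reacted = 0.919 × 45.16 = 41.5 mol/s; ν_C = −3, so ξ = 41.5/3 = 13.83 mol/s.
Outlet amounts (n = n₀ + ν ξ):
  D: 88.84 − 2(13.83) = 61.18
  C: 45.16 − 3(13.83) = 3.658
  A: 0 + 1(13.83) = 13.83
  B: 0 + 3(13.83) = 41.5

41.5 mol/s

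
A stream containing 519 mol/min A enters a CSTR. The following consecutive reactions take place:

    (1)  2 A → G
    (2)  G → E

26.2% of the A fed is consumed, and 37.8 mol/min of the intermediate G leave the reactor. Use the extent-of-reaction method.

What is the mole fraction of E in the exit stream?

Conversion of A: A consumed = 2ξ₁ = 0.262 × 519 → ξ₁ = 67.99 mol/min.
G balance: n_G = 0 + 1ξ₁ − 1ξ₂ = 37.8 → ξ₂ = (1·67.99 − 37.8)/1 = 30.19 mol/min.
Outlet amounts (n = n₀ + Σ ν·ξ):
  A: 519 − 2(67.99) = 383
  G: 0 + 1(67.99) − 1(30.19) = 37.8
  E: 0 + 1(30.19) = 30.19
Total out = 451 mol/min; y_E = 30.19 / 451 = 0.06694.

0.0669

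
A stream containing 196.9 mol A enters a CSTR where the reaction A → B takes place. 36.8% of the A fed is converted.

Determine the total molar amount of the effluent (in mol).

197 mol

A reacted = 0.368 × 196.9 = 72.46 mol; ν_A = −1, so ξ = 72.46/1 = 72.46 mol.
Outlet amounts (n = n₀ + ν ξ):
  A: 196.9 − 1(72.46) = 124.4
  B: 0 + 1(72.46) = 72.46
Total out = 124.4 + 72.46 = 196.9 mol.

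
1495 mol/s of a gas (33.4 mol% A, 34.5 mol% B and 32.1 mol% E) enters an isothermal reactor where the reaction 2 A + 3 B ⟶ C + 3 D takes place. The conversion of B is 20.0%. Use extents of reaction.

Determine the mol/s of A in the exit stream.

431 mol/s

B reacted = 0.2 × 515.8 = 103.2 mol/s; ν_B = −3, so ξ = 103.2/3 = 34.38 mol/s.
Outlet amounts (n = n₀ + ν ξ):
  A: 499.3 − 2(34.38) = 430.6
  B: 515.8 − 3(34.38) = 412.6
  C: 0 + 1(34.38) = 34.38
  D: 0 + 3(34.38) = 103.2
  E: 479.9 (inert)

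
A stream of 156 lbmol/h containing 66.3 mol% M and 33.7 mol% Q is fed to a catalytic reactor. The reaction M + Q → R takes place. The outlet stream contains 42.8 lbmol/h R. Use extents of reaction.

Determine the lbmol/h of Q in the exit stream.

9.77 lbmol/h

For R: n = n₀ + 1ξ → 42.8 = 0 + 1ξ, giving ξ = 42.8 lbmol/h.
Outlet amounts (n = n₀ + ν ξ):
  M: 103.4 − 1(42.8) = 60.63
  Q: 52.57 − 1(42.8) = 9.772
  R: 0 + 1(42.8) = 42.8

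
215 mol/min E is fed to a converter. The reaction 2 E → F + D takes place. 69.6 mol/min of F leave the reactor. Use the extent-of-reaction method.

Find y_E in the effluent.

0.353

For F: n = n₀ + 1ξ → 69.6 = 0 + 1ξ, giving ξ = 69.6 mol/min.
Outlet amounts (n = n₀ + ν ξ):
  E: 215 − 2(69.6) = 75.8
  F: 0 + 1(69.6) = 69.6
  D: 0 + 1(69.6) = 69.6
Total out = 215 mol/min; y_E = 75.8 / 215 = 0.3526.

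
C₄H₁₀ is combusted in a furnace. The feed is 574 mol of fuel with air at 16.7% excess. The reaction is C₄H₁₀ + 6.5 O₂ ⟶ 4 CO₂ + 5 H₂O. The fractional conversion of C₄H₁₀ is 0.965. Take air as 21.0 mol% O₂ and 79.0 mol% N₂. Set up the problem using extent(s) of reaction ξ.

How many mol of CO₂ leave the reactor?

Stoichiometric O₂ = 6.5 × 574 = 3731 mol; O₂ fed = 3731 × 1.167 = 4354 mol.
N₂ fed = 4354 × 79/21 = 16380 mol.
Fuel reacted = 0.965 × 574 → ξ = 553.9 mol.
Outlet (n = n₀ + ν ξ):
  C₄H₁₀: 574 − 1(553.9) = 20.09
  O₂: 4354 − 6.5(553.9) = 753.7
  N₂: 16380 (inert)
  CO₂: 0 + 4(553.9) = 2216
  H₂O: 0 + 5(553.9) = 2770

2220 mol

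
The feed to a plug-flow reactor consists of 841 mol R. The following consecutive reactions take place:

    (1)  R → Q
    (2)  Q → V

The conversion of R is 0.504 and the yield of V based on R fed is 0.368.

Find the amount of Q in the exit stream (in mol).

Conversion of R: R consumed = 1ξ₁ = 0.504 × 841 → ξ₁ = 423.9 mol.
Yield of V: 1ξ₂ / 841 = 0.368 → ξ₂ = 309.5 mol.
Outlet amounts (n = n₀ + Σ ν·ξ):
  R: 841 − 1(423.9) = 417.1
  Q: 0 + 1(423.9) − 1(309.5) = 114.4
  V: 0 + 1(309.5) = 309.5

114 mol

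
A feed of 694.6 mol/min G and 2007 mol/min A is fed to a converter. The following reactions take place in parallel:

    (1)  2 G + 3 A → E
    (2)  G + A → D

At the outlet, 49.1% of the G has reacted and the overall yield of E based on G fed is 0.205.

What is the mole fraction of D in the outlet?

0.0271

Yield of E: 1ξ₁ / 694.6 = 0.205 → ξ₁ = 142.4 mol/min.
Conversion of G: 2ξ₁ + 1ξ₂ = 0.491 × 694.6 = 341 → ξ₂ = 56.26 mol/min.
Outlet amounts (n = n₀ + Σ ν·ξ):
  G: 694.6 − 2(142.4) − 1(56.26) = 353.6
  A: 2007 − 3(142.4) − 1(56.26) = 1524
  E: 0 + 1(142.4) = 142.4
  D: 0 + 1(56.26) = 56.26
Total out = 2076 mol/min; y_D = 56.26 / 2076 = 0.0271.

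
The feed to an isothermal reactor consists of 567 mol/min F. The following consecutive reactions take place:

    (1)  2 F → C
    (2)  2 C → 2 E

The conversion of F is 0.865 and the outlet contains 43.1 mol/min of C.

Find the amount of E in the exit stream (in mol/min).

Conversion of F: F consumed = 2ξ₁ = 0.865 × 567 → ξ₁ = 245.2 mol/min.
C balance: n_C = 0 + 1ξ₁ − 2ξ₂ = 43.1 → ξ₂ = (1·245.2 − 43.1)/2 = 101.1 mol/min.
Outlet amounts (n = n₀ + Σ ν·ξ):
  F: 567 − 2(245.2) = 76.55
  C: 0 + 1(245.2) − 2(101.1) = 43.1
  E: 0 + 2(101.1) = 202.1

202 mol/min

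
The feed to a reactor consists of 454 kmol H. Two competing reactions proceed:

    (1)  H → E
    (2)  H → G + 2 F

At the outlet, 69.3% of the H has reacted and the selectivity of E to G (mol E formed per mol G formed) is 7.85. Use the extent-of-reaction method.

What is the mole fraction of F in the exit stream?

Conversion of H: H consumed = 0.693 × 454 = 314.6 kmol = 1ξ₁ + 1ξ₂.
Selectivity: 1ξ₁ / (1ξ₂) = 7.85 → ξ₁ = 7.85 ξ₂.
Substitute: (1·7.85 + 1) ξ₂ = 314.6 → ξ₂ = 35.55 kmol, ξ₁ = 279.1 kmol.
Outlet amounts (n = n₀ + Σ ν·ξ):
  H: 454 − 1(279.1) − 1(35.55) = 139.4
  E: 0 + 1(279.1) = 279.1
  G: 0 + 1(35.55) = 35.55
  F: 0 + 2(35.55) = 71.1
Total out = 525.1 kmol; y_F = 71.1 / 525.1 = 0.1354.

0.135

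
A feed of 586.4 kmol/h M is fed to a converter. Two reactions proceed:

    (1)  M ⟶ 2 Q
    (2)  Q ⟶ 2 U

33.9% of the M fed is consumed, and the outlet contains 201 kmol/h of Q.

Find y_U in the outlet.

Conversion of M: M consumed = 1ξ₁ = 0.339 × 586.4 → ξ₁ = 198.8 kmol/h.
Q balance: n_Q = 0 + 2ξ₁ − 1ξ₂ = 201 → ξ₂ = (2·198.8 − 201)/1 = 196.6 kmol/h.
Outlet amounts (n = n₀ + Σ ν·ξ):
  M: 586.4 − 1(198.8) = 387.6
  Q: 0 + 2(198.8) − 1(196.6) = 201
  U: 0 + 2(196.6) = 393.2
Total out = 981.8 kmol/h; y_U = 393.2 / 981.8 = 0.4005.

0.4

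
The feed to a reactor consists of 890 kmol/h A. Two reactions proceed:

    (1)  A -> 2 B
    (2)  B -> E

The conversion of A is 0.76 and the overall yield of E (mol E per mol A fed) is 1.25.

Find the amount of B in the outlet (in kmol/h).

240 kmol/h

Conversion of A: A consumed = 1ξ₁ = 0.76 × 890 → ξ₁ = 676.4 kmol/h.
Yield of E: 1ξ₂ / 890 = 1.25 → ξ₂ = 1112 kmol/h.
Outlet amounts (n = n₀ + Σ ν·ξ):
  A: 890 − 1(676.4) = 213.6
  B: 0 + 2(676.4) − 1(1112) = 240.3
  E: 0 + 1(1112) = 1112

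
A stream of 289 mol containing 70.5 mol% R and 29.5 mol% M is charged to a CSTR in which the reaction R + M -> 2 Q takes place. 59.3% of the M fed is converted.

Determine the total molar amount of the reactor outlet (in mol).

289 mol

M reacted = 0.593 × 85.25 = 50.56 mol; ν_M = −1, so ξ = 50.56/1 = 50.56 mol.
Outlet amounts (n = n₀ + ν ξ):
  R: 203.7 − 1(50.56) = 153.2
  M: 85.25 − 1(50.56) = 34.7
  Q: 0 + 2(50.56) = 101.1
Total out = 153.2 + 34.7 + 101.1 = 289 mol.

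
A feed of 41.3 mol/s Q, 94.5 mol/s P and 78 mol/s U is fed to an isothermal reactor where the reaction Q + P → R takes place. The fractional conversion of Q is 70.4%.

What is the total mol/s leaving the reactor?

185 mol/s

Q reacted = 0.704 × 41.3 = 29.08 mol/s; ν_Q = −1, so ξ = 29.08/1 = 29.08 mol/s.
Outlet amounts (n = n₀ + ν ξ):
  Q: 41.3 − 1(29.08) = 12.22
  P: 94.5 − 1(29.08) = 65.42
  R: 0 + 1(29.08) = 29.08
  U: 78 (inert)
Total out = 12.22 + 65.42 + 29.08 + 78 = 184.7 mol/s.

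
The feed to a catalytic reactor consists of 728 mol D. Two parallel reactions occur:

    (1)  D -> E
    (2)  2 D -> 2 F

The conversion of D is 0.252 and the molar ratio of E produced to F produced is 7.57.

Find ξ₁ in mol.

ξ₁ = 162 mol

Conversion of D: D consumed = 0.252 × 728 = 183.5 mol = 1ξ₁ + 2ξ₂.
Selectivity: 1ξ₁ / (2ξ₂) = 7.57 → ξ₁ = 15.14 ξ₂.
Substitute: (1·15.14 + 2) ξ₂ = 183.5 → ξ₂ = 10.7 mol, ξ₁ = 162 mol.
Outlet amounts (n = n₀ + Σ ν·ξ):
  D: 728 − 1(162) − 2(10.7) = 544.5
  E: 0 + 1(162) = 162
  F: 0 + 2(10.7) = 21.41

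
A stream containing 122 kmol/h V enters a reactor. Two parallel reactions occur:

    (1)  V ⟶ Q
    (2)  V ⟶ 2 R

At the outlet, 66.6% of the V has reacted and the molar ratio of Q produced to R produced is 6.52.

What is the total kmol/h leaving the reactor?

128 kmol/h

Conversion of V: V consumed = 0.666 × 122 = 81.25 kmol/h = 1ξ₁ + 1ξ₂.
Selectivity: 1ξ₁ / (2ξ₂) = 6.52 → ξ₁ = 13.04 ξ₂.
Substitute: (1·13.04 + 1) ξ₂ = 81.25 → ξ₂ = 5.787 kmol/h, ξ₁ = 75.46 kmol/h.
Outlet amounts (n = n₀ + Σ ν·ξ):
  V: 122 − 1(75.46) − 1(5.787) = 40.75
  Q: 0 + 1(75.46) = 75.46
  R: 0 + 2(5.787) = 11.57
Total out = 40.75 + 75.46 + 11.57 = 127.8 kmol/h.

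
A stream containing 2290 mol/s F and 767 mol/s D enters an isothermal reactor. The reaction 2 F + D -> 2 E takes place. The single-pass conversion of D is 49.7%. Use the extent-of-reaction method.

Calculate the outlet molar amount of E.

762 mol/s

D reacted = 0.497 × 767 = 381.2 mol/s; ν_D = −1, so ξ = 381.2/1 = 381.2 mol/s.
Outlet amounts (n = n₀ + ν ξ):
  F: 2290 − 2(381.2) = 1528
  D: 767 − 1(381.2) = 385.8
  E: 0 + 2(381.2) = 762.4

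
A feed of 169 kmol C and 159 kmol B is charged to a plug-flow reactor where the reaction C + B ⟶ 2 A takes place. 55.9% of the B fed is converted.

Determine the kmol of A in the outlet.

178 kmol

B reacted = 0.559 × 159 = 88.88 kmol; ν_B = −1, so ξ = 88.88/1 = 88.88 kmol.
Outlet amounts (n = n₀ + ν ξ):
  C: 169 − 1(88.88) = 80.12
  B: 159 − 1(88.88) = 70.12
  A: 0 + 2(88.88) = 177.8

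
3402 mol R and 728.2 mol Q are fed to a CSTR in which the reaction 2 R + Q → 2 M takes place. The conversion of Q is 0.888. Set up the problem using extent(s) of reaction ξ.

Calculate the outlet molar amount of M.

Q reacted = 0.888 × 728.2 = 646.6 mol; ν_Q = −1, so ξ = 646.6/1 = 646.6 mol.
Outlet amounts (n = n₀ + ν ξ):
  R: 3402 − 2(646.6) = 2109
  Q: 728.2 − 1(646.6) = 81.56
  M: 0 + 2(646.6) = 1293

1290 mol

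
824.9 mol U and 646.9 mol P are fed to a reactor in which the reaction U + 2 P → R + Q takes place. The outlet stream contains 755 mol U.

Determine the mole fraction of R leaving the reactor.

0.0499

For U: n = n₀ − 1ξ → 755 = 824.9 − 1ξ, giving ξ = 69.9 mol.
Outlet amounts (n = n₀ + ν ξ):
  U: 824.9 − 1(69.9) = 755
  P: 646.9 − 2(69.9) = 507.1
  R: 0 + 1(69.9) = 69.9
  Q: 0 + 1(69.9) = 69.9
Total out = 1402 mol; y_R = 69.9 / 1402 = 0.04986.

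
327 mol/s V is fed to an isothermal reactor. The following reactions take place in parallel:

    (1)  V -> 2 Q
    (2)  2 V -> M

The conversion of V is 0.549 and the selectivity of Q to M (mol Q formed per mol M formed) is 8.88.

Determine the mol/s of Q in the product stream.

248 mol/s

Conversion of V: V consumed = 0.549 × 327 = 179.5 mol/s = 1ξ₁ + 2ξ₂.
Selectivity: 2ξ₁ / (1ξ₂) = 8.88 → ξ₁ = 4.44 ξ₂.
Substitute: (1·4.44 + 2) ξ₂ = 179.5 → ξ₂ = 27.88 mol/s, ξ₁ = 123.8 mol/s.
Outlet amounts (n = n₀ + Σ ν·ξ):
  V: 327 − 1(123.8) − 2(27.88) = 147.5
  Q: 0 + 2(123.8) = 247.5
  M: 0 + 1(27.88) = 27.88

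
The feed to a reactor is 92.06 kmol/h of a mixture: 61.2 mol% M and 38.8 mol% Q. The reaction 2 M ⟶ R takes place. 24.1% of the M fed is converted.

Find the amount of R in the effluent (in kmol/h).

6.79 kmol/h

M reacted = 0.241 × 56.34 = 13.58 kmol/h; ν_M = −2, so ξ = 13.58/2 = 6.789 kmol/h.
Outlet amounts (n = n₀ + ν ξ):
  M: 56.34 − 2(6.789) = 42.76
  R: 0 + 1(6.789) = 6.789
  Q: 35.72 (inert)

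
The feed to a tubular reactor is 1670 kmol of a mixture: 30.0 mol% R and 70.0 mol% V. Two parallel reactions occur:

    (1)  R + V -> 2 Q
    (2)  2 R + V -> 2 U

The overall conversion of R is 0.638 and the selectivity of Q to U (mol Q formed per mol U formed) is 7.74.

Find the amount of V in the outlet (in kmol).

882 kmol

Conversion of R: R consumed = 0.638 × 501 = 319.6 kmol = 1ξ₁ + 2ξ₂.
Selectivity: 2ξ₁ / (2ξ₂) = 7.74 → ξ₁ = 7.74 ξ₂.
Substitute: (1·7.74 + 2) ξ₂ = 319.6 → ξ₂ = 32.82 kmol, ξ₁ = 254 kmol.
Outlet amounts (n = n₀ + Σ ν·ξ):
  R: 501 − 1(254) − 2(32.82) = 181.4
  V: 1169 − 1(254) − 1(32.82) = 882.2
  Q: 0 + 2(254) = 508
  U: 0 + 2(32.82) = 65.63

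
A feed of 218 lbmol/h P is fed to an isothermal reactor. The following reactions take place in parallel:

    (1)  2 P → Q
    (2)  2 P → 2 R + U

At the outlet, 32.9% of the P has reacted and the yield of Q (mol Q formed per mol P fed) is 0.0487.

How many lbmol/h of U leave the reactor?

25.2 lbmol/h

Yield of Q: 1ξ₁ / 218 = 0.0487 → ξ₁ = 10.62 lbmol/h.
Conversion of P: 2ξ₁ + 2ξ₂ = 0.329 × 218 = 71.72 → ξ₂ = 25.24 lbmol/h.
Outlet amounts (n = n₀ + Σ ν·ξ):
  P: 218 − 2(10.62) − 2(25.24) = 146.3
  Q: 0 + 1(10.62) = 10.62
  R: 0 + 2(25.24) = 50.49
  U: 0 + 1(25.24) = 25.24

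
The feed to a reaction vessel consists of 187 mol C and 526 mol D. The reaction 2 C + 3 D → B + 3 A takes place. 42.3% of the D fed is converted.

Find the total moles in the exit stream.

639 mol

D reacted = 0.423 × 526 = 222.5 mol; ν_D = −3, so ξ = 222.5/3 = 74.17 mol.
Outlet amounts (n = n₀ + ν ξ):
  C: 187 − 2(74.17) = 38.67
  D: 526 − 3(74.17) = 303.5
  B: 0 + 1(74.17) = 74.17
  A: 0 + 3(74.17) = 222.5
Total out = 38.67 + 303.5 + 74.17 + 222.5 = 638.8 mol.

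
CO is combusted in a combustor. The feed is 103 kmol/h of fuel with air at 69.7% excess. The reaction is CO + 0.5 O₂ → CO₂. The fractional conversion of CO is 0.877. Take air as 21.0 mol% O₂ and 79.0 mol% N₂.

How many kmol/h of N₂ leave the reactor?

Stoichiometric O₂ = 0.5 × 103 = 51.5 kmol/h; O₂ fed = 51.5 × 1.697 = 87.4 kmol/h.
N₂ fed = 87.4 × 79/21 = 328.8 kmol/h.
Fuel reacted = 0.877 × 103 → ξ = 90.33 kmol/h.
Outlet (n = n₀ + ν ξ):
  CO: 103 − 1(90.33) = 12.67
  O₂: 87.4 − 0.5(90.33) = 42.23
  N₂: 328.8 (inert)
  CO₂: 0 + 1(90.33) = 90.33

329 kmol/h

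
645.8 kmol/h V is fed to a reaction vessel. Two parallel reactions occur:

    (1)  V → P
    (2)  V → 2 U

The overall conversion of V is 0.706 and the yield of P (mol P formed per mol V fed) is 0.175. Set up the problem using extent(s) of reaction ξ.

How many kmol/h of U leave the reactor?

686 kmol/h

Yield of P: 1ξ₁ / 645.8 = 0.175 → ξ₁ = 113 kmol/h.
Conversion of V: 1ξ₁ + 1ξ₂ = 0.706 × 645.8 = 455.9 → ξ₂ = 342.9 kmol/h.
Outlet amounts (n = n₀ + Σ ν·ξ):
  V: 645.8 − 1(113) − 1(342.9) = 189.9
  P: 0 + 1(113) = 113
  U: 0 + 2(342.9) = 685.8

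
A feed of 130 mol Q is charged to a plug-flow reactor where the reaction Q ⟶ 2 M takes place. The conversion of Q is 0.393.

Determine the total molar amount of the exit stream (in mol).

181 mol

Q reacted = 0.393 × 130 = 51.09 mol; ν_Q = −1, so ξ = 51.09/1 = 51.09 mol.
Outlet amounts (n = n₀ + ν ξ):
  Q: 130 − 1(51.09) = 78.91
  M: 0 + 2(51.09) = 102.2
Total out = 78.91 + 102.2 = 181.1 mol.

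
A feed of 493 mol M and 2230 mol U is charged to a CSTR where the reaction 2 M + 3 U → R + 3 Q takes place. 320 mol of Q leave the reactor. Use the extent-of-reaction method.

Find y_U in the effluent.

For Q: n = n₀ + 3ξ → 320 = 0 + 3ξ, giving ξ = 106.7 mol.
Outlet amounts (n = n₀ + ν ξ):
  M: 493 − 2(106.7) = 279.7
  U: 2230 − 3(106.7) = 1910
  R: 0 + 1(106.7) = 106.7
  Q: 0 + 3(106.7) = 320
Total out = 2616 mol; y_U = 1910 / 2616 = 0.73.

0.73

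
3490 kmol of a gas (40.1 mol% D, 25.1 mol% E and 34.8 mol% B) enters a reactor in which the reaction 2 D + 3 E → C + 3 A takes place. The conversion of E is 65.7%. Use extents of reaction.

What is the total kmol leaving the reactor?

E reacted = 0.657 × 876 = 575.5 kmol; ν_E = −3, so ξ = 575.5/3 = 191.8 kmol.
Outlet amounts (n = n₀ + ν ξ):
  D: 1399 − 2(191.8) = 1016
  E: 876 − 3(191.8) = 300.5
  C: 0 + 1(191.8) = 191.8
  A: 0 + 3(191.8) = 575.5
  B: 1215 (inert)
Total out = 1016 + 300.5 + 191.8 + 575.5 + 1215 = 3298 kmol.

3300 kmol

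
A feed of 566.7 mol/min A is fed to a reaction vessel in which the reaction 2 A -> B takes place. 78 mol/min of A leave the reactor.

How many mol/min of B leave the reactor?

244 mol/min

For A: n = n₀ − 2ξ → 78 = 566.7 − 2ξ, giving ξ = 244.4 mol/min.
Outlet amounts (n = n₀ + ν ξ):
  A: 566.7 − 2(244.4) = 78
  B: 0 + 1(244.4) = 244.4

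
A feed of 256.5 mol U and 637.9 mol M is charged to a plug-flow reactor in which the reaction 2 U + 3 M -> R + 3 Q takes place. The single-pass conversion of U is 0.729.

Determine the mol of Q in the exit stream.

U reacted = 0.729 × 256.5 = 187 mol; ν_U = −2, so ξ = 187/2 = 93.49 mol.
Outlet amounts (n = n₀ + ν ξ):
  U: 256.5 − 2(93.49) = 69.51
  M: 637.9 − 3(93.49) = 357.4
  R: 0 + 1(93.49) = 93.49
  Q: 0 + 3(93.49) = 280.5

280 mol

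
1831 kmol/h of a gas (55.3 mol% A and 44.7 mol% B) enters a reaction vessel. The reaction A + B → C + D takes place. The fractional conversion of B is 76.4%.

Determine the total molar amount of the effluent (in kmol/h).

B reacted = 0.764 × 818.5 = 625.3 kmol/h; ν_B = −1, so ξ = 625.3/1 = 625.3 kmol/h.
Outlet amounts (n = n₀ + ν ξ):
  A: 1013 − 1(625.3) = 387.2
  B: 818.5 − 1(625.3) = 193.2
  C: 0 + 1(625.3) = 625.3
  D: 0 + 1(625.3) = 625.3
Total out = 387.2 + 193.2 + 625.3 + 625.3 = 1831 kmol/h.

1830 kmol/h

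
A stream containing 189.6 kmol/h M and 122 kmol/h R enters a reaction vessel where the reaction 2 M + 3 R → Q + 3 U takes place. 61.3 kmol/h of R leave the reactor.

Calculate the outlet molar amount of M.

149 kmol/h

For R: n = n₀ − 3ξ → 61.3 = 122 − 3ξ, giving ξ = 20.23 kmol/h.
Outlet amounts (n = n₀ + ν ξ):
  M: 189.6 − 2(20.23) = 149.1
  R: 122 − 3(20.23) = 61.3
  Q: 0 + 1(20.23) = 20.23
  U: 0 + 3(20.23) = 60.7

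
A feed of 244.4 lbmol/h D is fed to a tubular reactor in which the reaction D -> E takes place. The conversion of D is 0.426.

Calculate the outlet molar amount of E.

D reacted = 0.426 × 244.4 = 104.1 lbmol/h; ν_D = −1, so ξ = 104.1/1 = 104.1 lbmol/h.
Outlet amounts (n = n₀ + ν ξ):
  D: 244.4 − 1(104.1) = 140.3
  E: 0 + 1(104.1) = 104.1

104 lbmol/h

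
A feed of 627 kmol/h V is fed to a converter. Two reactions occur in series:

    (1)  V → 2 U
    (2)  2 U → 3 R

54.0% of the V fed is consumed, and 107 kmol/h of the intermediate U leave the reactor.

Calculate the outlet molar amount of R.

Conversion of V: V consumed = 1ξ₁ = 0.54 × 627 → ξ₁ = 338.6 kmol/h.
U balance: n_U = 0 + 2ξ₁ − 2ξ₂ = 107 → ξ₂ = (2·338.6 − 107)/2 = 285.1 kmol/h.
Outlet amounts (n = n₀ + Σ ν·ξ):
  V: 627 − 1(338.6) = 288.4
  U: 0 + 2(338.6) − 2(285.1) = 107
  R: 0 + 3(285.1) = 855.2

855 kmol/h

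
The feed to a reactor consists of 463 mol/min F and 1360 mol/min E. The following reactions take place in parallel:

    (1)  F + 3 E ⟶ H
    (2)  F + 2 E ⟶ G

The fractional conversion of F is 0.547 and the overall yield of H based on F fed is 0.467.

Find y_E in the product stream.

Yield of H: 1ξ₁ / 463 = 0.467 → ξ₁ = 216.2 mol/min.
Conversion of F: 1ξ₁ + 1ξ₂ = 0.547 × 463 = 253.3 → ξ₂ = 37.04 mol/min.
Outlet amounts (n = n₀ + Σ ν·ξ):
  F: 463 − 1(216.2) − 1(37.04) = 209.7
  E: 1360 − 3(216.2) − 2(37.04) = 637.3
  H: 0 + 1(216.2) = 216.2
  G: 0 + 1(37.04) = 37.04
Total out = 1100 mol/min; y_E = 637.3 / 1100 = 0.5792.

0.579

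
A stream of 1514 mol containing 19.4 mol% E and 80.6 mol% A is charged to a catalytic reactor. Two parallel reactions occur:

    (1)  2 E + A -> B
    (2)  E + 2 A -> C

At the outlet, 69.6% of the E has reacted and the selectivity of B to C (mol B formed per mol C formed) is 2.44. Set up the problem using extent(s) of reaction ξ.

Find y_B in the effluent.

0.0665

Conversion of E: E consumed = 0.696 × 293.7 = 204.4 mol = 2ξ₁ + 1ξ₂.
Selectivity: 1ξ₁ / (1ξ₂) = 2.44 → ξ₁ = 2.44 ξ₂.
Substitute: (2·2.44 + 1) ξ₂ = 204.4 → ξ₂ = 34.77 mol, ξ₁ = 84.83 mol.
Outlet amounts (n = n₀ + Σ ν·ξ):
  E: 293.7 − 2(84.83) − 1(34.77) = 89.29
  A: 1220 − 1(84.83) − 2(34.77) = 1066
  B: 0 + 1(84.83) = 84.83
  C: 0 + 1(34.77) = 34.77
Total out = 1275 mol; y_B = 84.83 / 1275 = 0.06654.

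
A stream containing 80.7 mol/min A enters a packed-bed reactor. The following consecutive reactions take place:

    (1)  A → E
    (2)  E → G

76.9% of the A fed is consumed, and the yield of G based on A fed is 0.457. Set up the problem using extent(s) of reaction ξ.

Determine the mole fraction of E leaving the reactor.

Conversion of A: A consumed = 1ξ₁ = 0.769 × 80.7 → ξ₁ = 62.06 mol/min.
Yield of G: 1ξ₂ / 80.7 = 0.457 → ξ₂ = 36.88 mol/min.
Outlet amounts (n = n₀ + Σ ν·ξ):
  A: 80.7 − 1(62.06) = 18.64
  E: 0 + 1(62.06) − 1(36.88) = 25.18
  G: 0 + 1(36.88) = 36.88
Total out = 80.7 mol/min; y_E = 25.18 / 80.7 = 0.312.

0.312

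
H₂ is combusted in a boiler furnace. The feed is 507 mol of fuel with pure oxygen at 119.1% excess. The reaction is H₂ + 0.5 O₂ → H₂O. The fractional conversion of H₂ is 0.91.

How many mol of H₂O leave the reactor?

Stoichiometric O₂ = 0.5 × 507 = 253.5 mol; O₂ fed = 253.5 × 2.191 = 555.4 mol.
Fuel reacted = 0.91 × 507 → ξ = 461.4 mol.
Outlet (n = n₀ + ν ξ):
  H₂: 507 − 1(461.4) = 45.63
  O₂: 555.4 − 0.5(461.4) = 324.7
  H₂O: 0 + 1(461.4) = 461.4

461 mol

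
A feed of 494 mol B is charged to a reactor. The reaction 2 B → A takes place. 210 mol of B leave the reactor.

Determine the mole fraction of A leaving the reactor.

0.403

For B: n = n₀ − 2ξ → 210 = 494 − 2ξ, giving ξ = 142 mol.
Outlet amounts (n = n₀ + ν ξ):
  B: 494 − 2(142) = 210
  A: 0 + 1(142) = 142
Total out = 352 mol; y_A = 142 / 352 = 0.4034.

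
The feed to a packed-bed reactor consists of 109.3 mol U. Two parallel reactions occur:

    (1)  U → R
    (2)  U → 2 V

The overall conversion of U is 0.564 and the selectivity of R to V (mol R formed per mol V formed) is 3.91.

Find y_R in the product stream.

Conversion of U: U consumed = 0.564 × 109.3 = 61.65 mol = 1ξ₁ + 1ξ₂.
Selectivity: 1ξ₁ / (2ξ₂) = 3.91 → ξ₁ = 7.82 ξ₂.
Substitute: (1·7.82 + 1) ξ₂ = 61.65 → ξ₂ = 6.989 mol, ξ₁ = 54.66 mol.
Outlet amounts (n = n₀ + Σ ν·ξ):
  U: 109.3 − 1(54.66) − 1(6.989) = 47.65
  R: 0 + 1(54.66) = 54.66
  V: 0 + 2(6.989) = 13.98
Total out = 116.3 mol; y_R = 54.66 / 116.3 = 0.47.

0.47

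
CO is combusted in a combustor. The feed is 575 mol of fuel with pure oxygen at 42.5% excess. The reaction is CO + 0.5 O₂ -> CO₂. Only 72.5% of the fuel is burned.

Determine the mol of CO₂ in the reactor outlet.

Stoichiometric O₂ = 0.5 × 575 = 287.5 mol; O₂ fed = 287.5 × 1.425 = 409.7 mol.
Fuel reacted = 0.725 × 575 → ξ = 416.9 mol.
Outlet (n = n₀ + ν ξ):
  CO: 575 − 1(416.9) = 158.1
  O₂: 409.7 − 0.5(416.9) = 201.2
  CO₂: 0 + 1(416.9) = 416.9

417 mol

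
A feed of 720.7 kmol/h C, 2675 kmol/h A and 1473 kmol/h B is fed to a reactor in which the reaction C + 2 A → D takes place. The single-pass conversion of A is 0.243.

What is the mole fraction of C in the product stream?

A reacted = 0.243 × 2675 = 650 kmol/h; ν_A = −2, so ξ = 650/2 = 325 kmol/h.
Outlet amounts (n = n₀ + ν ξ):
  C: 720.7 − 1(325) = 395.7
  A: 2675 − 2(325) = 2025
  D: 0 + 1(325) = 325
  B: 1473 (inert)
Total out = 4219 kmol/h; y_C = 395.7 / 4219 = 0.09379.

0.0938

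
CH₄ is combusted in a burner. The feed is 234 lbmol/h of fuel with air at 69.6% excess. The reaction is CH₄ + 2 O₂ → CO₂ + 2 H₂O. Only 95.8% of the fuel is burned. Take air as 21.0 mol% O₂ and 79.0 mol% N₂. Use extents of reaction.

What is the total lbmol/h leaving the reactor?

4010 lbmol/h

Stoichiometric O₂ = 2 × 234 = 468 lbmol/h; O₂ fed = 468 × 1.696 = 793.7 lbmol/h.
N₂ fed = 793.7 × 79/21 = 2986 lbmol/h.
Fuel reacted = 0.958 × 234 → ξ = 224.2 lbmol/h.
Outlet (n = n₀ + ν ξ):
  CH₄: 234 − 1(224.2) = 9.828
  O₂: 793.7 − 2(224.2) = 345.4
  N₂: 2986 (inert)
  CO₂: 0 + 1(224.2) = 224.2
  H₂O: 0 + 2(224.2) = 448.3
Total out = 9.828 + 345.4 + 2986 + 224.2 + 448.3 = 4014 lbmol/h.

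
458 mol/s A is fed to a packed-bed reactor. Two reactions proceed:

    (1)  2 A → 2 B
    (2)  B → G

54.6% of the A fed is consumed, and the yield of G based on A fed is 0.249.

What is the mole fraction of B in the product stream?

0.297

Conversion of A: A consumed = 2ξ₁ = 0.546 × 458 → ξ₁ = 125 mol/s.
Yield of G: 1ξ₂ / 458 = 0.249 → ξ₂ = 114 mol/s.
Outlet amounts (n = n₀ + Σ ν·ξ):
  A: 458 − 2(125) = 207.9
  B: 0 + 2(125) − 1(114) = 136
  G: 0 + 1(114) = 114
Total out = 458 mol/s; y_B = 136 / 458 = 0.297.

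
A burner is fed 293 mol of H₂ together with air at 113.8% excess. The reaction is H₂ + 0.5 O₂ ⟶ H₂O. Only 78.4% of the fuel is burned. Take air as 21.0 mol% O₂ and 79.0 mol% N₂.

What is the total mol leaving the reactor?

Stoichiometric O₂ = 0.5 × 293 = 146.5 mol; O₂ fed = 146.5 × 2.138 = 313.2 mol.
N₂ fed = 313.2 × 79/21 = 1178 mol.
Fuel reacted = 0.784 × 293 → ξ = 229.7 mol.
Outlet (n = n₀ + ν ξ):
  H₂: 293 − 1(229.7) = 63.29
  O₂: 313.2 − 0.5(229.7) = 198.4
  N₂: 1178 (inert)
  H₂O: 0 + 1(229.7) = 229.7
Total out = 63.29 + 198.4 + 1178 + 229.7 = 1670 mol.

1670 mol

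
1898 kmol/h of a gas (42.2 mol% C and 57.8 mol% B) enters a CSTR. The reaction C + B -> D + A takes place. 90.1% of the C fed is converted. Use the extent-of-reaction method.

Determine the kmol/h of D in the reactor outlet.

C reacted = 0.901 × 801 = 721.7 kmol/h; ν_C = −1, so ξ = 721.7/1 = 721.7 kmol/h.
Outlet amounts (n = n₀ + ν ξ):
  C: 801 − 1(721.7) = 79.29
  B: 1097 − 1(721.7) = 375.4
  D: 0 + 1(721.7) = 721.7
  A: 0 + 1(721.7) = 721.7

722 kmol/h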